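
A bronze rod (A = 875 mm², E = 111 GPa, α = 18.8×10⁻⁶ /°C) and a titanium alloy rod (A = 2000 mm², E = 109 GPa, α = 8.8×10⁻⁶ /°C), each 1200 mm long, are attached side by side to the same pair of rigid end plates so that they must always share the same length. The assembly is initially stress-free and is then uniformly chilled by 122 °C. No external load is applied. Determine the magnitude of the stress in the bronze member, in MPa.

σ ≈ 93.7 MPa (tensile)

Both members must finish at the same length. With the larger α, the bronze tends to over-contract; the plates restrain it, putting the bronze in tension and the titanium alloy in compression. With no external load the two internal forces are equal and opposite, magnitude P.
Equating the net (thermal + elastic) strains gives |α₁ − α₂|·ΔT = P·[1/(A₁E₁) + 1/(A₂E₂)].
|α₁ − α₂|·ΔT = 10×10⁻⁶ × 122 = 0.00122.
1/(A₁E₁) + 1/(A₂E₂) = 1/(875×111×10³) + 1/(2000×109×10³) = 1.488×10⁻⁸ N⁻¹.
P = 0.00122 / 1.488×10⁻⁸ = 81970 N = 81.97 kN.
σ_{bronze} = P/A₁ = 81970/875 = 93.68 MPa, tensile.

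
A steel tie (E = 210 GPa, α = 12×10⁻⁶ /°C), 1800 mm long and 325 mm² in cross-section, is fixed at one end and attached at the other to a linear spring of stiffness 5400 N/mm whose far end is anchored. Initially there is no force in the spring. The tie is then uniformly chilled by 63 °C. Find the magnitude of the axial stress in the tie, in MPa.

If the spring were absent the tie would shorten by αΔT L = 12×10⁻⁶ × 63 × 1800 = 1.361 mm.
Let P be the tensile force in the spring. The tie extends elastically by PL/(AE) and the spring stretches by P/k; together these equal δ_free.
So P = δ_free / [L/(AE) + 1/k] = 1.361 / [ 1800/(325×210×10³) + 1/(5400) ].
P = 1.361 / 0.0002116 = 6432 N.
σ = P/A = 6432/325 = 19.79 MPa.

σ ≈ 19.8 MPa (tensile)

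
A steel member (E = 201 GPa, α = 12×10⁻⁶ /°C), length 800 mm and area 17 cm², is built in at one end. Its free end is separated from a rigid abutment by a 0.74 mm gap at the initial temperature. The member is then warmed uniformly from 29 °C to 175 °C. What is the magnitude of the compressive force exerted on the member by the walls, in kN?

If the wall were absent the member would grow by αΔT L = 12×10⁻⁶ × 146 × 800 = 1.402 mm.
This exceeds the 0.74 mm gap, so the wall pushes back. The portion of expansion that must be recovered elastically is δ_free − gap = 1.402 − 0.74 = 0.6616 mm.
Compatibility: PL/(AE) = 0.6616 mm, so σ = P/A = E × (0.6616/800) = 166.2 MPa.
Force on the wall = σA = 166.2 × 1700 mm² = 282.6 kN.

P ≈ 283 kN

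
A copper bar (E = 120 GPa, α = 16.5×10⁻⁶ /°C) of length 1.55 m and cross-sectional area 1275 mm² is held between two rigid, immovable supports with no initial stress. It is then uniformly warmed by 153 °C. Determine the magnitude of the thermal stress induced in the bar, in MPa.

The supports are rigid, so the total axial strain is zero. The restrained thermal strain is ε = αΔT = 16.5×10⁻⁶ × 153 = 2524.5×10⁻⁶.
Hence σ = E·αΔT = 120×10³ × 2524.5×10⁻⁶ = 302.9 MPa, compressive.

σ ≈ 303 MPa (compressive)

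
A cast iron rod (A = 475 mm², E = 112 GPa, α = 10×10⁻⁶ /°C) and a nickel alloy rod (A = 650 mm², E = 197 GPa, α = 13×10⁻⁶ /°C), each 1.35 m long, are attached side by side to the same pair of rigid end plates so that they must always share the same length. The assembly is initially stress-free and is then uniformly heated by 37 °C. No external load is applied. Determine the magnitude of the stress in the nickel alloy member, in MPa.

σ ≈ 6.42 MPa (compressive)

Equilibrium of a rigid end plate with no external load gives equal and opposite internal forces ±P in the two members. Since α_{nickel alloy} > α_{cast iron}, heating drives the nickel alloy into compression and the cast iron into tension.
Compatibility of the two members (thermal + elastic change equal): (α₁ − α₂)ΔT = P·[1/(A₁E₁) + 1/(A₂E₂)].
|α₁ − α₂|·ΔT = 3×10⁻⁶ × 37 = 0.000111.
1/(A₁E₁) + 1/(A₂E₂) = 1/(475×112×10³) + 1/(650×197×10³) = 2.661×10⁻⁸ N⁻¹.
P = 0.000111 / 2.661×10⁻⁸ = 4172 N = 4.172 kN.
σ_{nickel alloy} = P/A₂ = 4172/650 = 6.418 MPa, compressive.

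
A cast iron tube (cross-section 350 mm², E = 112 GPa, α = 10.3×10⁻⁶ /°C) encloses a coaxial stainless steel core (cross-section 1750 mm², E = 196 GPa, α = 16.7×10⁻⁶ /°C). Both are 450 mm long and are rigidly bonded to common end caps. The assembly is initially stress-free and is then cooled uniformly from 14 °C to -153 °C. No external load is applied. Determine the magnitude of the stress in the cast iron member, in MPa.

σ ≈ 107 MPa (compressive)

The stainless steel has the larger α, so on cooling it would change length more than the cast iron if both were free. The rigid plates force a common final length, so the stainless steel is put into tension and the cast iron into compression, with equal and opposite forces P (no external load).
Setting the final lengths equal and cancelling L: (α₁ − α₂)ΔT = P/(A₁E₁) + P/(A₂E₂).
|α₁ − α₂|·ΔT = 6.4×10⁻⁶ × 167 = 0.001069.
1/(A₁E₁) + 1/(A₂E₂) = 1/(350×112×10³) + 1/(1750×196×10³) = 2.843×10⁻⁸ N⁻¹.
P = 0.001069 / 2.843×10⁻⁸ = 37600 N = 37.6 kN.
σ_{cast iron} = P/A₁ = 37600/350 = 107.4 MPa, compressive.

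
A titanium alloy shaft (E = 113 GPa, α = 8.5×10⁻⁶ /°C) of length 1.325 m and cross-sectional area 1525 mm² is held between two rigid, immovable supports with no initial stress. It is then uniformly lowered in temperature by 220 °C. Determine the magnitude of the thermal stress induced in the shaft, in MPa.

σ ≈ 211 MPa (tensile)

With length fixed, the mechanical strain must cancel the thermal strain αΔT = 8.5×10⁻⁶ × 220 = 1870×10⁻⁶.
σ = EαΔT = 113×10³ × 8.5×10⁻⁶ × 220 = 211.3 MPa (tensile; the shaft is trying to contract).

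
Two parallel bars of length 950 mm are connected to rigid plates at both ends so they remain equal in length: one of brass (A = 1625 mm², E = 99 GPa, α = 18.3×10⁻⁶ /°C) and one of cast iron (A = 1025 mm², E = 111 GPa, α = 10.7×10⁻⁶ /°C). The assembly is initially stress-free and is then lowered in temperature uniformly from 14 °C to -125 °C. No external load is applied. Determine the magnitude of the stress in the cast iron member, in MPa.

σ ≈ 68.7 MPa (compressive)

The brass has the larger α, so on cooling it would change length more than the cast iron if both were free. The rigid plates force a common final length, so the brass is put into tension and the cast iron into compression, with equal and opposite forces P (no external load).
Compatibility of the two members (thermal + elastic change equal): (α₁ − α₂)ΔT = P·[1/(A₁E₁) + 1/(A₂E₂)].
|α₁ − α₂|·ΔT = 7.6×10⁻⁶ × 139 = 0.001056.
1/(A₁E₁) + 1/(A₂E₂) = 1/(1625×99×10³) + 1/(1025×111×10³) = 1.501×10⁻⁸ N⁻¹.
So P = 0.001056 / 1.501×10⁻⁸ = 70.4 kN.
σ_{cast iron} = P/A₂ = 70400/1025 = 68.68 MPa, compressive.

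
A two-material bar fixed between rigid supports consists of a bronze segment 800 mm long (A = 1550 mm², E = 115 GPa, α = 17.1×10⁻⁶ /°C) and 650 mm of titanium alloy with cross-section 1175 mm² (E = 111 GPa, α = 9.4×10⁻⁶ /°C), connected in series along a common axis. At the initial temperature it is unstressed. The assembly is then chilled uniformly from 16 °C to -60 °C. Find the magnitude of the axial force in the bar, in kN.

Free thermal contraction of the whole bar: Σ αᵢΔT Lᵢ = 17.1×10⁻⁶×76×800 + 9.4×10⁻⁶×76×650 = 1.504 mm.
The rigid supports impose zero overall length change; the single axial force P common to all segments must satisfy P Σ Lᵢ/(AᵢEᵢ) = δ_free.
The series flexibility is Σ Lᵢ/(AᵢEᵢ) = 800/(1550×115×10³) + 650/(1175×111×10³) = 9.472×10⁻⁶ mm/N.
P = 1.504 / 9.472×10⁻⁶ = 158800 N = 158.8 kN, tensile.

P ≈ 159 kN (tensile)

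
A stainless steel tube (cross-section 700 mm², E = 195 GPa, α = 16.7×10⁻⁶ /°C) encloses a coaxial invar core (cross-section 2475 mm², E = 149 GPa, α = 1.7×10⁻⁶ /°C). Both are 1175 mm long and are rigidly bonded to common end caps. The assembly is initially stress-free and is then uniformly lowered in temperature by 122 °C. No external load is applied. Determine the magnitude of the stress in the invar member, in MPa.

σ ≈ 73.7 MPa (compressive)

Both members must finish at the same length. With the larger α, the stainless steel tends to over-contract; the plates restrain it, putting the stainless steel in tension and the invar in compression. With no external load the two internal forces are equal and opposite, magnitude P.
Equating the net (thermal + elastic) strains gives |α₁ − α₂|·ΔT = P·[1/(A₁E₁) + 1/(A₂E₂)].
|α₁ − α₂|·ΔT = 15×10⁻⁶ × 122 = 0.00183.
1/(A₁E₁) + 1/(A₂E₂) = 1/(700×195×10³) + 1/(2475×149×10³) = 1.004×10⁻⁸ N⁻¹.
So P = 0.00183 / 1.004×10⁻⁸ = 182.3 kN.
σ_{invar} = P/A₂ = 182300/2475 = 73.66 MPa, compressive.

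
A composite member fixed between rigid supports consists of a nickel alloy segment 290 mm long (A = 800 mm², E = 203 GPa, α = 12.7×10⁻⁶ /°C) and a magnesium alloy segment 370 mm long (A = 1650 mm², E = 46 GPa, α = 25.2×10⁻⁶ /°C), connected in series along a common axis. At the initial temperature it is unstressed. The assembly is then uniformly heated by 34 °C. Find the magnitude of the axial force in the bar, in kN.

P ≈ 66.4 kN (compressive)

Free thermal expansion of the whole bar: Σ αᵢΔT Lᵢ = 12.7×10⁻⁶×34×290 + 25.2×10⁻⁶×34×370 = 0.4422 mm.
Since the ends are fixed, an axial force P builds up, equal in every segment, with P · Σ Lᵢ/(AᵢEᵢ) = δ_free.
Σ Lᵢ/(AᵢEᵢ) = 290/(800×203×10³) + 370/(1650×46×10³) = 6.661×10⁻⁶ mm/N.
Hence P = δ_free / Σ(L/AE) = 0.4422/6.661×10⁻⁶ = 66.4 kN (compressive).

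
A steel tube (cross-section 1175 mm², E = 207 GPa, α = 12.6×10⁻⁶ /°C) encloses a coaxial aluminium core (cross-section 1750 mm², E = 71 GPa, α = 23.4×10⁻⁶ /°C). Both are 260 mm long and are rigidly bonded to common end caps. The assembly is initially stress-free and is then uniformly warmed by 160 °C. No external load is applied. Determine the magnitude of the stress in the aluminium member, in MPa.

Both members must finish at the same length. With the larger α, the aluminium tends to over-expand; the plates restrain it, putting the aluminium in compression and the steel in tension. With no external load the two internal forces are equal and opposite, magnitude P.
Setting the final lengths equal and cancelling L: (α₁ − α₂)ΔT = P/(A₁E₁) + P/(A₂E₂).
|α₁ − α₂|·ΔT = 10.8×10⁻⁶ × 160 = 0.001728.
1/(A₁E₁) + 1/(A₂E₂) = 1/(1175×207×10³) + 1/(1750×71×10³) = 1.216×10⁻⁸ N⁻¹.
P = 0.001728 / 1.216×10⁻⁸ = 142100 N = 142.1 kN.
σ_{aluminium} = P/A₂ = 142100/1750 = 81.2 MPa, compressive.

σ ≈ 81.2 MPa (compressive)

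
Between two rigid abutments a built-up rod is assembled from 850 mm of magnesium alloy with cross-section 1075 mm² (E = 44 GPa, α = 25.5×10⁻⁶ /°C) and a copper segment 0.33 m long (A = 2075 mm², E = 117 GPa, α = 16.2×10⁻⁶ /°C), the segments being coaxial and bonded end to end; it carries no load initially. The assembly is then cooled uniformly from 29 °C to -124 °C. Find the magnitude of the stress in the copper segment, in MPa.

Free thermal contraction of the whole bar: Σ αᵢΔT Lᵢ = 25.5×10⁻⁶×153×850 + 16.2×10⁻⁶×153×330 = 4.134 mm.
The rigid supports impose zero overall length change; the single axial force P common to all segments must satisfy P Σ Lᵢ/(AᵢEᵢ) = δ_free.
The series flexibility is Σ Lᵢ/(AᵢEᵢ) = 850/(1075×44×10³) + 330/(2075×117×10³) = 1.933×10⁻⁵ mm/N.
So P = 4.134 / 1.933×10⁻⁵ = 213.9 kN, tensile.
σ_{copper} = P / A = 213900 / 2075 = 103.1 MPa.

σ ≈ 103 MPa (tensile)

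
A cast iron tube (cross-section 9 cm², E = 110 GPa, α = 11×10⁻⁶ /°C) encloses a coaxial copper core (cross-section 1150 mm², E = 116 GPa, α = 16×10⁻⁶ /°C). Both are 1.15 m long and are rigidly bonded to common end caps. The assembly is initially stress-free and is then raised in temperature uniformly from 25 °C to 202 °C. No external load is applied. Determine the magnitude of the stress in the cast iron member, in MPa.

σ ≈ 55.9 MPa (tensile)

Equilibrium of a rigid end plate with no external load gives equal and opposite internal forces ±P in the two members. Since α_{copper} > α_{cast iron}, heating drives the copper into compression and the cast iron into tension.
Compatibility of the two members (thermal + elastic change equal): (α₁ − α₂)ΔT = P·[1/(A₁E₁) + 1/(A₂E₂)].
|α₁ − α₂|·ΔT = 5×10⁻⁶ × 177 = 0.000885.
1/(A₁E₁) + 1/(A₂E₂) = 1/(900×110×10³) + 1/(1150×116×10³) = 1.76×10⁻⁸ N⁻¹.
So P = 0.000885 / 1.76×10⁻⁸ = 50.29 kN.
σ_{cast iron} = P/A₁ = 50290/900 = 55.88 MPa, tensile.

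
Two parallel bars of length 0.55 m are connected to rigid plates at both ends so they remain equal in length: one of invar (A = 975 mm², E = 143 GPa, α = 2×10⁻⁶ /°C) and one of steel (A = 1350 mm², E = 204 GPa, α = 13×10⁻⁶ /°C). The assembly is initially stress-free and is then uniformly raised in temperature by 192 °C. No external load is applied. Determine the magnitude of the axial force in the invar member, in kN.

Equilibrium of a rigid end plate with no external load gives equal and opposite internal forces ±P in the two members. Since α_{steel} > α_{invar}, heating drives the steel into compression and the invar into tension.
Equating the net (thermal + elastic) strains gives |α₁ − α₂|·ΔT = P·[1/(A₁E₁) + 1/(A₂E₂)].
|α₁ − α₂|·ΔT = 11×10⁻⁶ × 192 = 0.002112.
1/(A₁E₁) + 1/(A₂E₂) = 1/(975×143×10³) + 1/(1350×204×10³) = 1.08×10⁻⁸ N⁻¹.
P = 0.002112 / 1.08×10⁻⁸ = 195500 N = 195.5 kN.

P ≈ 195 kN (tensile in the invar)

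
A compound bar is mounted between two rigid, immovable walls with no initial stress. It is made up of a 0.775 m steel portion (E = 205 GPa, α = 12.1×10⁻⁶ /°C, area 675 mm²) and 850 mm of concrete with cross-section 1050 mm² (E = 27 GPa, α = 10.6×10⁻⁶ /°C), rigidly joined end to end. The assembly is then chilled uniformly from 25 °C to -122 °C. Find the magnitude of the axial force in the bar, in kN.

P ≈ 76 kN (tensile)

With the walls removed the bar would change length by δ_free = Σ αᵢΔT Lᵢ = 12.1×10⁻⁶×147×775 + 10.6×10⁻⁶×147×850 = 2.703 mm.
The walls prevent any net length change, so an axial force P (same in every segment) develops. Compatibility: P · Σ Lᵢ/(AᵢEᵢ) = δ_free.
Σ Lᵢ/(AᵢEᵢ) = 775/(675×205×10³) + 850/(1050×27×10³) = 3.558×10⁻⁵ mm/N.
Hence P = δ_free / Σ(L/AE) = 2.703/3.558×10⁻⁵ = 75.96 kN (tensile).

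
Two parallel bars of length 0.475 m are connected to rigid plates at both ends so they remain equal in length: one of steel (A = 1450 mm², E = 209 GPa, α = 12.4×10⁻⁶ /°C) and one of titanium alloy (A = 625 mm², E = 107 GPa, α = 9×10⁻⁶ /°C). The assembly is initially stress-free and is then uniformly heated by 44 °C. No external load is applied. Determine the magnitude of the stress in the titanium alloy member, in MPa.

The steel has the larger α, so on heating it would change length more than the titanium alloy if both were free. The rigid plates force a common final length, so the steel is put into compression and the titanium alloy into tension, with equal and opposite forces P (no external load).
Setting the final lengths equal and cancelling L: (α₁ − α₂)ΔT = P/(A₁E₁) + P/(A₂E₂).
|α₁ − α₂|·ΔT = 3.4×10⁻⁶ × 44 = 0.0001496.
1/(A₁E₁) + 1/(A₂E₂) = 1/(1450×209×10³) + 1/(625×107×10³) = 1.825×10⁻⁸ N⁻¹.
P = 0.0001496 / 1.825×10⁻⁸ = 8196 N = 8.196 kN.
σ_{titanium alloy} = P/A₂ = 8196/625 = 13.11 MPa, tensile.

σ ≈ 13.1 MPa (tensile)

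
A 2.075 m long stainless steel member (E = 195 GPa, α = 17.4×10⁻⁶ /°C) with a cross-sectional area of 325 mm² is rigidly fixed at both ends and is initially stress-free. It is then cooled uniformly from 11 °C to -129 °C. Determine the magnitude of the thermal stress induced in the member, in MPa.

The supports are rigid, so the total axial strain is zero. The restrained thermal strain is ε = αΔT = 17.4×10⁻⁶ × 140 = 2436×10⁻⁶.
σ = EαΔT = 195×10³ × 17.4×10⁻⁶ × 140 = 475 MPa (tensile; the member is trying to contract).

σ ≈ 475 MPa (tensile)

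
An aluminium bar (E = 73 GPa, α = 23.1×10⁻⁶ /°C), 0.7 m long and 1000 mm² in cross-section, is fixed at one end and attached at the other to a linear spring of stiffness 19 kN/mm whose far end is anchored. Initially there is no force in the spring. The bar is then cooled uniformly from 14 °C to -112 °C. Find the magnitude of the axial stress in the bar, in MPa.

Free thermal contraction: δ_free = αΔT L = 23.1×10⁻⁶ × 126 × 700 = 2.037 mm.
With a force P in the spring, the elastic change of the bar is PL/(AE) and that of the spring is P/k; compatibility requires their sum to equal δ_free.
So P = δ_free / [L/(AE) + 1/k] = 2.037 / [ 700/(1000×73×10³) + 1/(19×10³) ].
P = 2.037 / 6.222×10⁻⁵ = 32750 N.
σ = P/A = 32750/1000 = 32.75 MPa.

σ ≈ 32.7 MPa (tensile)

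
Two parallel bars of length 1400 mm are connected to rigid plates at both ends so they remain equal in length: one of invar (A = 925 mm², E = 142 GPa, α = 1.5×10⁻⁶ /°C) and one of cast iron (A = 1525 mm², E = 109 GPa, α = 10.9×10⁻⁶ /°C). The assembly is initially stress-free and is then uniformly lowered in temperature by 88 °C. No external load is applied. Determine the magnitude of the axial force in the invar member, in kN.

P ≈ 60.7 kN (compressive in the invar)

The cast iron has the larger α, so on cooling it would change length more than the invar if both were free. The rigid plates force a common final length, so the cast iron is put into tension and the invar into compression, with equal and opposite forces P (no external load).
Setting the final lengths equal and cancelling L: (α₁ − α₂)ΔT = P/(A₁E₁) + P/(A₂E₂).
|α₁ − α₂|·ΔT = 9.4×10⁻⁶ × 88 = 0.0008272.
1/(A₁E₁) + 1/(A₂E₂) = 1/(925×142×10³) + 1/(1525×109×10³) = 1.363×10⁻⁸ N⁻¹.
P = 0.0008272 / 1.363×10⁻⁸ = 60690 N = 60.69 kN.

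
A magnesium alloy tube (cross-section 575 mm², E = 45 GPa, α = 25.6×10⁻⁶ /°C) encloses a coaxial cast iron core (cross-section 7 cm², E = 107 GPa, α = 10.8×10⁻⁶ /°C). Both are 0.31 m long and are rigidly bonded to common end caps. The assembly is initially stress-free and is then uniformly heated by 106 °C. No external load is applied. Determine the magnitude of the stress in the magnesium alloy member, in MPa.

The magnesium alloy has the larger α, so on heating it would change length more than the cast iron if both were free. The rigid plates force a common final length, so the magnesium alloy is put into compression and the cast iron into tension, with equal and opposite forces P (no external load).
Compatibility of the two members (thermal + elastic change equal): (α₁ − α₂)ΔT = P·[1/(A₁E₁) + 1/(A₂E₂)].
|α₁ − α₂|·ΔT = 14.8×10⁻⁶ × 106 = 0.001569.
1/(A₁E₁) + 1/(A₂E₂) = 1/(575×45×10³) + 1/(700×107×10³) = 5.2×10⁻⁸ N⁻¹.
So P = 0.001569 / 5.2×10⁻⁸ = 30.17 kN.
σ_{magnesium alloy} = P/A₁ = 30170/575 = 52.47 MPa, compressive.

σ ≈ 52.5 MPa (compressive)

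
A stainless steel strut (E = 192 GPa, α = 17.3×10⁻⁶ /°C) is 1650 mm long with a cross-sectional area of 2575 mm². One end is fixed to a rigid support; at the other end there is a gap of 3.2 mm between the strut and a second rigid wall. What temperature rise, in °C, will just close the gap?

The gap closes when αΔT L = 3.2 mm, since the strut is still unstressed at that instant.
ΔT = 3.2 / (17.3×10⁻⁶ × 1650) = 112.1 °C.

ΔT ≈ 112 °C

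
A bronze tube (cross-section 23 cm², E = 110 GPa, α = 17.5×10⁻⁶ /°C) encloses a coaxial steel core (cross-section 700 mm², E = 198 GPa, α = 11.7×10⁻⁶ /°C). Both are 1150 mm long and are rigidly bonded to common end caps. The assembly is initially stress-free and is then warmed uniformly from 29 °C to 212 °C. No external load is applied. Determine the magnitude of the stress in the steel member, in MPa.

σ ≈ 136 MPa (tensile)

Equilibrium of a rigid end plate with no external load gives equal and opposite internal forces ±P in the two members. Since α_{bronze} > α_{steel}, heating drives the bronze into compression and the steel into tension.
Equating the net (thermal + elastic) strains gives |α₁ − α₂|·ΔT = P·[1/(A₁E₁) + 1/(A₂E₂)].
|α₁ − α₂|·ΔT = 5.8×10⁻⁶ × 183 = 0.001061.
1/(A₁E₁) + 1/(A₂E₂) = 1/(2300×110×10³) + 1/(700×198×10³) = 1.117×10⁻⁸ N⁻¹.
So P = 0.001061 / 1.117×10⁻⁸ = 95.04 kN.
σ_{steel} = P/A₂ = 95040/700 = 135.8 MPa, tensile.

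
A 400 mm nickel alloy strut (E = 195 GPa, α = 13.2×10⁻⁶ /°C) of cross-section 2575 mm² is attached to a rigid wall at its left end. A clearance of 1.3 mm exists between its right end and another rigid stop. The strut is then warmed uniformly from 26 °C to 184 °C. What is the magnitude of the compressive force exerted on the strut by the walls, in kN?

If the wall were absent the strut would grow by αΔT L = 13.2×10⁻⁶ × 158 × 400 = 0.8342 mm.
Since δ_free = 0.834 mm is less than the 1.3 mm gap, the strut never touches the wall. No axial force develops.

P ≈ 0 kN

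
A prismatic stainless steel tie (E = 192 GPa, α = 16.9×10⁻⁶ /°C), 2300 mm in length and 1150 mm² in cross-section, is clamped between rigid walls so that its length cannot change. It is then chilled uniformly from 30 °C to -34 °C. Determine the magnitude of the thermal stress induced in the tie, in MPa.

σ ≈ 208 MPa (tensile)

The supports are rigid, so the total axial strain is zero. The restrained thermal strain is ε = αΔT = 16.9×10⁻⁶ × 64 = 1081.6×10⁻⁶.
σ = EαΔT = 192×10³ × 16.9×10⁻⁶ × 64 = 207.7 MPa (tensile; the tie is trying to contract).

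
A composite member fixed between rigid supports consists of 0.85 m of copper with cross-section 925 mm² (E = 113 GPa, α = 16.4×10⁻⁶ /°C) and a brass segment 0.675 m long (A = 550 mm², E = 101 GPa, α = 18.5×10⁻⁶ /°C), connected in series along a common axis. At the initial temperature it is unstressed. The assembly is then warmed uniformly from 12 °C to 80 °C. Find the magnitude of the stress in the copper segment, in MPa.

If the supports were absent, the total length change would be Σ αᵢΔT Lᵢ = 16.4×10⁻⁶×68×850 + 18.5×10⁻⁶×68×675 = 1.797 mm.
Since the ends are fixed, an axial force P builds up, equal in every segment, with P · Σ Lᵢ/(AᵢEᵢ) = δ_free.
Σ Lᵢ/(AᵢEᵢ) = 850/(925×113×10³) + 675/(550×101×10³) = 2.028×10⁻⁵ mm/N.
So P = 1.797 / 2.028×10⁻⁵ = 88.6 kN, compressive.
σ_{copper} = P / A = 88600 / 925 = 95.78 MPa.

σ ≈ 95.8 MPa (compressive)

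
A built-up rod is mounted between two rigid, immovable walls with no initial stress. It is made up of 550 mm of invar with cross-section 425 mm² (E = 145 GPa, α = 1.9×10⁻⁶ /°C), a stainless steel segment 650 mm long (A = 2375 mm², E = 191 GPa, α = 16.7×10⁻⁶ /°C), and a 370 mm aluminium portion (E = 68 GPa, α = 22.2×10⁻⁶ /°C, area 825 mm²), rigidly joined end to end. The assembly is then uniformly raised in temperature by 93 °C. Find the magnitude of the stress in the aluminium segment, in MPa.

σ ≈ 134 MPa (compressive)

With the walls removed the bar would change length by δ_free = Σ αᵢΔT Lᵢ = 1.9×10⁻⁶×93×550 + 16.7×10⁻⁶×93×650 + 22.2×10⁻⁶×93×370 = 1.871 mm.
The walls prevent any net length change, so an axial force P (same in every segment) develops. Compatibility: P · Σ Lᵢ/(AᵢEᵢ) = δ_free.
The series flexibility is Σ Lᵢ/(AᵢEᵢ) = 550/(425×145×10³) + 650/(2375×191×10³) + 370/(825×68×10³) = 1.695×10⁻⁵ mm/N.
P = 1.871 / 1.695×10⁻⁵ = 110300 N = 110.3 kN, compressive.
σ_{aluminium} = P / A = 110300 / 825 = 133.7 MPa.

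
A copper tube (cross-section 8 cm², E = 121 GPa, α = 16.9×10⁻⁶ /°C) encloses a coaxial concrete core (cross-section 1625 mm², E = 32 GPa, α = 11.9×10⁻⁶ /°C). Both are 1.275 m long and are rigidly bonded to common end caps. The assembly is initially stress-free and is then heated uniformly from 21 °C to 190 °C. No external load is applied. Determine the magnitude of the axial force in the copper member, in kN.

Both members must finish at the same length. With the larger α, the copper tends to over-expand; the plates restrain it, putting the copper in compression and the concrete in tension. With no external load the two internal forces are equal and opposite, magnitude P.
Compatibility of the two members (thermal + elastic change equal): (α₁ − α₂)ΔT = P·[1/(A₁E₁) + 1/(A₂E₂)].
|α₁ − α₂|·ΔT = 5×10⁻⁶ × 169 = 0.000845.
1/(A₁E₁) + 1/(A₂E₂) = 1/(800×121×10³) + 1/(1625×32×10³) = 2.956×10⁻⁸ N⁻¹.
P = 0.000845 / 2.956×10⁻⁸ = 28580 N = 28.58 kN.

P ≈ 28.6 kN (compressive in the copper)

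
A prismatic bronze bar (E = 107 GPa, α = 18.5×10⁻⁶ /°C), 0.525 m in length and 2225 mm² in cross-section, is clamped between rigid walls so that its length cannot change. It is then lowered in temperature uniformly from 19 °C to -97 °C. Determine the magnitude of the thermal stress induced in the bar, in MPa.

σ ≈ 230 MPa (tensile)

The supports are rigid, so the total axial strain is zero. The restrained thermal strain is ε = αΔT = 18.5×10⁻⁶ × 116 = 2146×10⁻⁶.
The stress required to suppress this strain is σ = Eε = 107×10³ × 2146×10⁻⁶ = 229.6 MPa, tensile since the bar is trying to contract.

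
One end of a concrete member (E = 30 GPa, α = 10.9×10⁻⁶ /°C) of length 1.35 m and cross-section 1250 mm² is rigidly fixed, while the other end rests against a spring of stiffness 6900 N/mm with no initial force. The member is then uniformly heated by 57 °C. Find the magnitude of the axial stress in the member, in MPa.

Free thermal expansion: δ_free = αΔT L = 10.9×10⁻⁶ × 57 × 1350 = 0.8388 mm.
Let P be the compressive force at the spring. The member shortens elastically by PL/(AE) and the spring compresses by P/k; together these equal δ_free.
P [ L/(AE) + 1/k ] = δ_free → P [ 1350/(1250×30×10³) + 1/(6900) ] = 0.8388.
P = 0.8388 / 0.0001809 = 4636 N.
σ = P/A = 4636/1250 = 3.709 MPa.

σ ≈ 3.71 MPa (compressive)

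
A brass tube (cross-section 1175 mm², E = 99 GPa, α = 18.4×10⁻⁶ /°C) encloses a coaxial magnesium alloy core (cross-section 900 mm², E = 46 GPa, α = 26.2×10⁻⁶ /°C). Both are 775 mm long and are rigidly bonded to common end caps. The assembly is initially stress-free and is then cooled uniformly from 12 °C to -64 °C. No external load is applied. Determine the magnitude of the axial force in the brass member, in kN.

P ≈ 18.1 kN (compressive in the brass)

The magnesium alloy has the larger α, so on cooling it would change length more than the brass if both were free. The rigid plates force a common final length, so the magnesium alloy is put into tension and the brass into compression, with equal and opposite forces P (no external load).
Equating the net (thermal + elastic) strains gives |α₁ − α₂|·ΔT = P·[1/(A₁E₁) + 1/(A₂E₂)].
|α₁ − α₂|·ΔT = 7.8×10⁻⁶ × 76 = 0.0005928.
1/(A₁E₁) + 1/(A₂E₂) = 1/(1175×99×10³) + 1/(900×46×10³) = 3.275×10⁻⁸ N⁻¹.
P = 0.0005928 / 3.275×10⁻⁸ = 18100 N = 18.1 kN.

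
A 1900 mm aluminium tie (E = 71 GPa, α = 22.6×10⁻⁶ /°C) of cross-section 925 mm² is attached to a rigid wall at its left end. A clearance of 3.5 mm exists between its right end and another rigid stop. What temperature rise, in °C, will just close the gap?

ΔT ≈ 81.5 °C

The gap closes when αΔT L = 3.5 mm, since the tie is still unstressed at that instant.
ΔT = 3.5 / (22.6×10⁻⁶ × 1900) = 81.51 °C.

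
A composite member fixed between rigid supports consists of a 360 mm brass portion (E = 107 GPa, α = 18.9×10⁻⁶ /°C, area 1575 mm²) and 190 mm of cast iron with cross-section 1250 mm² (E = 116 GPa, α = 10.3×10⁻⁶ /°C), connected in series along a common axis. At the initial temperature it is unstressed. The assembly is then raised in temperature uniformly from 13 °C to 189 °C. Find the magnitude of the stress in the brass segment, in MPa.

If the supports were absent, the total length change would be Σ αᵢΔT Lᵢ = 18.9×10⁻⁶×176×360 + 10.3×10⁻⁶×176×190 = 1.542 mm.
The rigid supports impose zero overall length change; the single axial force P common to all segments must satisfy P Σ Lᵢ/(AᵢEᵢ) = δ_free.
The series flexibility is Σ Lᵢ/(AᵢEᵢ) = 360/(1575×107×10³) + 190/(1250×116×10³) = 3.447×10⁻⁶ mm/N.
So P = 1.542 / 3.447×10⁻⁶ = 447.4 kN, compressive.
σ_{brass} = P / A = 447400 / 1575 = 284.1 MPa.

σ ≈ 284 MPa (compressive)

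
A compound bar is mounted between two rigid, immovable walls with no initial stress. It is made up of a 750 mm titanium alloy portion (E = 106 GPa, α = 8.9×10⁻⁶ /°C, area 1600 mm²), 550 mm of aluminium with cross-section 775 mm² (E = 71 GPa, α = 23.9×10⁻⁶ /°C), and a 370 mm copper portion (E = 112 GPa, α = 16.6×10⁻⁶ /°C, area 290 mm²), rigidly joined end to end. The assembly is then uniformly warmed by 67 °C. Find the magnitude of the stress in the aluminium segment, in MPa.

Free thermal expansion of the whole bar: Σ αᵢΔT Lᵢ = 8.9×10⁻⁶×67×750 + 23.9×10⁻⁶×67×550 + 16.6×10⁻⁶×67×370 = 1.739 mm.
The rigid supports impose zero overall length change; the single axial force P common to all segments must satisfy P Σ Lᵢ/(AᵢEᵢ) = δ_free.
Σ Lᵢ/(AᵢEᵢ) = 750/(1600×106×10³) + 550/(775×71×10³) + 370/(290×112×10³) = 2.581×10⁻⁵ mm/N.
So P = 1.739 / 2.581×10⁻⁵ = 67.4 kN, compressive.
σ_{aluminium} = P / A = 67400 / 775 = 86.96 MPa.

σ ≈ 87 MPa (compressive)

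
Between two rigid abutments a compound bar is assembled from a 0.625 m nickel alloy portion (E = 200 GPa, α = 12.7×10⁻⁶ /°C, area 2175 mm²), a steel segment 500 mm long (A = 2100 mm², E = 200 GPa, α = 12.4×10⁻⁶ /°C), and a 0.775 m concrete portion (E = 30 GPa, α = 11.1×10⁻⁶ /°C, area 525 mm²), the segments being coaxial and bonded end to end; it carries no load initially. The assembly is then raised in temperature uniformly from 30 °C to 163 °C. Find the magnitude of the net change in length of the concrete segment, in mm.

|ΔL| ≈ 1.73 mm

Free thermal expansion of the whole bar: Σ αᵢΔT Lᵢ = 12.7×10⁻⁶×133×625 + 12.4×10⁻⁶×133×500 + 11.1×10⁻⁶×133×775 = 3.024 mm.
The rigid supports impose zero overall length change; the single axial force P common to all segments must satisfy P Σ Lᵢ/(AᵢEᵢ) = δ_free.
The series flexibility is Σ Lᵢ/(AᵢEᵢ) = 625/(2175×200×10³) + 500/(2100×200×10³) + 775/(525×30×10³) = 5.183×10⁻⁵ mm/N.
So P = 3.024 / 5.183×10⁻⁵ = 58.35 kN, compressive.
For the concrete segment, free thermal change = 11.1×10⁻⁶×133×775 = 1.144 mm and elastic change from P = 58350×775/(525×30×10³) = 2.871 mm; these oppose, so the net change is 1.73 mm (segment shortens).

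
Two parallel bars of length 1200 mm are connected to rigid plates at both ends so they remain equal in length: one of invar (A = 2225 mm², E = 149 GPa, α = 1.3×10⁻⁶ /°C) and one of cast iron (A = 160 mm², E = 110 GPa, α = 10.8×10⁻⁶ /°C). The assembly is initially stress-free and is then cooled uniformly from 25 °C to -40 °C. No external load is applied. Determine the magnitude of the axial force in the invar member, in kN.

P ≈ 10.3 kN (compressive in the invar)

Equilibrium of a rigid end plate with no external load gives equal and opposite internal forces ±P in the two members. Since α_{cast iron} > α_{invar}, cooling drives the cast iron into tension and the invar into compression.
Equating the net (thermal + elastic) strains gives |α₁ − α₂|·ΔT = P·[1/(A₁E₁) + 1/(A₂E₂)].
|α₁ − α₂|·ΔT = 9.5×10⁻⁶ × 65 = 0.0006175.
1/(A₁E₁) + 1/(A₂E₂) = 1/(2225×149×10³) + 1/(160×110×10³) = 5.983×10⁻⁸ N⁻¹.
So P = 0.0006175 / 5.983×10⁻⁸ = 10.32 kN.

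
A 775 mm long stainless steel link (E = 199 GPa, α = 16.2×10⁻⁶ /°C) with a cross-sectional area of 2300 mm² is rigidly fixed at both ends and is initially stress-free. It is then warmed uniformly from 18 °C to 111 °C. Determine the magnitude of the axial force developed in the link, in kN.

P ≈ 690 kN (compressive)

Full restraint means ε = 0, so the stress is σ = EαΔT = 199×10³ × 16.2×10⁻⁶ × 93 = 299.8 MPa.
Axial force P = σA = 299.8 × 2300 = 689600 N = 689.6 kN, compressive.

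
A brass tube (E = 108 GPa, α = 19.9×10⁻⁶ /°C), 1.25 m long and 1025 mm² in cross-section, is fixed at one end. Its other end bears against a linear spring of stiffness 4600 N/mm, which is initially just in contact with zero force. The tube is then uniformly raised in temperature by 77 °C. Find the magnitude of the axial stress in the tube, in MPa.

σ ≈ 8.17 MPa (compressive)

Free thermal expansion: δ_free = αΔT L = 19.9×10⁻⁶ × 77 × 1250 = 1.915 mm.
Let P be the compressive force at the spring. The tube shortens elastically by PL/(AE) and the spring compresses by P/k; together these equal δ_free.
So P = δ_free / [L/(AE) + 1/k] = 1.915 / [ 1250/(1025×108×10³) + 1/(4600) ].
P = 1.915 / 0.0002287 = 8376 N.
σ = P/A = 8376/1025 = 8.171 MPa.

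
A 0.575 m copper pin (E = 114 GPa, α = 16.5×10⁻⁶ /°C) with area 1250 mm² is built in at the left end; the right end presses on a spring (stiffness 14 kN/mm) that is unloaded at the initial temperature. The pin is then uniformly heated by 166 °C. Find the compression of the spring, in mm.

δ ≈ 1.49 mm

The unrestrained thermal change is αΔT L = 16.5×10⁻⁶ × 166 × 575 = 1.575 mm.
Let P be the compressive force at the spring. The pin shortens elastically by PL/(AE) and the spring compresses by P/k; together these equal δ_free.
So P = δ_free / [L/(AE) + 1/k] = 1.575 / [ 575/(1250×114×10³) + 1/(14×10³) ].
P = 1.575 / 7.546×10⁻⁵ = 20870 N.
Spring compression = P/k = 20870/(14×10³) = 1.491 mm.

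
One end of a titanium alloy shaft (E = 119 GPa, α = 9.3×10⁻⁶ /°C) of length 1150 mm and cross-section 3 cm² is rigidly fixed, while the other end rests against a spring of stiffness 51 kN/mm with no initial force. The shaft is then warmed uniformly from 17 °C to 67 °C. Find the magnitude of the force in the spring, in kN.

If the spring were absent the shaft would lengthen by αΔT L = 9.3×10⁻⁶ × 50 × 1150 = 0.5348 mm.
Let P be the compressive force at the spring. The shaft shortens elastically by PL/(AE) and the spring compresses by P/k; together these equal δ_free.
So P = δ_free / [L/(AE) + 1/k] = 0.5348 / [ 1150/(300×119×10³) + 1/(51×10³) ].
P = 0.5348 / 5.182×10⁻⁵ = 10320 N.

P ≈ 10.3 kN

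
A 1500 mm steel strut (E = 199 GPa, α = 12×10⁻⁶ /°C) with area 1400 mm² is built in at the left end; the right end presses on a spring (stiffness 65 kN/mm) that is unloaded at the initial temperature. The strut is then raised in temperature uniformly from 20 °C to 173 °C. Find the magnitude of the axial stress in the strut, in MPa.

The unrestrained thermal change is αΔT L = 12×10⁻⁶ × 153 × 1500 = 2.754 mm.
With a force P in the spring, the elastic change of the strut is PL/(AE) and that of the spring is P/k; compatibility requires their sum to equal δ_free.
P [ L/(AE) + 1/k ] = δ_free → P [ 1500/(1400×199×10³) + 1/(65×10³) ] = 2.754.
P = 2.754 / 2.077×10⁻⁵ = 132600 N.
σ = P/A = 132600/1400 = 94.72 MPa.

σ ≈ 94.7 MPa (compressive)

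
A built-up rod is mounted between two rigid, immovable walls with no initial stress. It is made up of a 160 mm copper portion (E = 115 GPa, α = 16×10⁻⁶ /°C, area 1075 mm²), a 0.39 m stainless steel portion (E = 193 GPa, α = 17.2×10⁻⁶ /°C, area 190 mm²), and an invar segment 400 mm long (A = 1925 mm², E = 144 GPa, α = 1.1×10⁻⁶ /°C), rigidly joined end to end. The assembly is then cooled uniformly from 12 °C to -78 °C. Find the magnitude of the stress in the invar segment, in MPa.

σ ≈ 33.9 MPa (tensile)

Free thermal contraction of the whole bar: Σ αᵢΔT Lᵢ = 16×10⁻⁶×90×160 + 17.2×10⁻⁶×90×390 + 1.1×10⁻⁶×90×400 = 0.8737 mm.
Since the ends are fixed, an axial force P builds up, equal in every segment, with P · Σ Lᵢ/(AᵢEᵢ) = δ_free.
Σ Lᵢ/(AᵢEᵢ) = 160/(1075×115×10³) + 390/(190×193×10³) + 400/(1925×144×10³) = 1.337×10⁻⁵ mm/N.
So P = 0.8737 / 1.337×10⁻⁵ = 65.34 kN, tensile.
σ_{invar} = P / A = 65340 / 1925 = 33.94 MPa.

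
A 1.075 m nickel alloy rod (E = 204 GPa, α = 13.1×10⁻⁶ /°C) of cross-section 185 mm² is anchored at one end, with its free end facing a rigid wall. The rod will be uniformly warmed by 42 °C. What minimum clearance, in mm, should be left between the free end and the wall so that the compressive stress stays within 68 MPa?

Free expansion if unrestrained: δ_free = αΔT L = 13.1×10⁻⁶ × 42 × 1075 = 0.5915 mm.
A stress of 68 MPa corresponds to the wall pushing the rod back by σL/E = 68×1075/(204×10³) = 0.3583 mm.
So the gap has to take up the difference, g_min = δ_free − σL/E = 0.5915 − 0.3583 = 0.2331 mm.

g ≈ 0.233 mm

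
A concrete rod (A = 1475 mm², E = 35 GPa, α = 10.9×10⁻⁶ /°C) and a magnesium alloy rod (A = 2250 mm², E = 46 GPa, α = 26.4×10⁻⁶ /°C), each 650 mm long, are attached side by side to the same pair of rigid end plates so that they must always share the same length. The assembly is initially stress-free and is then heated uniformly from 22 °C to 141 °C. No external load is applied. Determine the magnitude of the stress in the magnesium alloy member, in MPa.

σ ≈ 28.2 MPa (compressive)

Equilibrium of a rigid end plate with no external load gives equal and opposite internal forces ±P in the two members. Since α_{magnesium alloy} > α_{concrete}, heating drives the magnesium alloy into compression and the concrete into tension.
Setting the final lengths equal and cancelling L: (α₁ − α₂)ΔT = P/(A₁E₁) + P/(A₂E₂).
|α₁ − α₂|·ΔT = 15.5×10⁻⁶ × 119 = 0.001844.
1/(A₁E₁) + 1/(A₂E₂) = 1/(1475×35×10³) + 1/(2250×46×10³) = 2.903×10⁻⁸ N⁻¹.
P = 0.001844 / 2.903×10⁻⁸ = 63530 N = 63.53 kN.
σ_{magnesium alloy} = P/A₂ = 63530/2250 = 28.24 MPa, compressive.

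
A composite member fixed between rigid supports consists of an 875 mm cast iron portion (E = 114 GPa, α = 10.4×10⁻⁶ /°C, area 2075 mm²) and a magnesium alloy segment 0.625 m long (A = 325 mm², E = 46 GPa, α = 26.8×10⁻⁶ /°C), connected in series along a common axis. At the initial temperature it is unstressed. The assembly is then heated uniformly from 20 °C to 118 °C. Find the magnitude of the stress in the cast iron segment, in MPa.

If the supports were absent, the total length change would be Σ αᵢΔT Lᵢ = 10.4×10⁻⁶×98×875 + 26.8×10⁻⁶×98×625 = 2.533 mm.
Since the ends are fixed, an axial force P builds up, equal in every segment, with P · Σ Lᵢ/(AᵢEᵢ) = δ_free.
The series flexibility is Σ Lᵢ/(AᵢEᵢ) = 875/(2075×114×10³) + 625/(325×46×10³) = 4.551×10⁻⁵ mm/N.
Hence P = δ_free / Σ(L/AE) = 2.533/4.551×10⁻⁵ = 55.67 kN (compressive).
σ_{cast iron} = P / A = 55670 / 2075 = 26.83 MPa.

σ ≈ 26.8 MPa (compressive)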